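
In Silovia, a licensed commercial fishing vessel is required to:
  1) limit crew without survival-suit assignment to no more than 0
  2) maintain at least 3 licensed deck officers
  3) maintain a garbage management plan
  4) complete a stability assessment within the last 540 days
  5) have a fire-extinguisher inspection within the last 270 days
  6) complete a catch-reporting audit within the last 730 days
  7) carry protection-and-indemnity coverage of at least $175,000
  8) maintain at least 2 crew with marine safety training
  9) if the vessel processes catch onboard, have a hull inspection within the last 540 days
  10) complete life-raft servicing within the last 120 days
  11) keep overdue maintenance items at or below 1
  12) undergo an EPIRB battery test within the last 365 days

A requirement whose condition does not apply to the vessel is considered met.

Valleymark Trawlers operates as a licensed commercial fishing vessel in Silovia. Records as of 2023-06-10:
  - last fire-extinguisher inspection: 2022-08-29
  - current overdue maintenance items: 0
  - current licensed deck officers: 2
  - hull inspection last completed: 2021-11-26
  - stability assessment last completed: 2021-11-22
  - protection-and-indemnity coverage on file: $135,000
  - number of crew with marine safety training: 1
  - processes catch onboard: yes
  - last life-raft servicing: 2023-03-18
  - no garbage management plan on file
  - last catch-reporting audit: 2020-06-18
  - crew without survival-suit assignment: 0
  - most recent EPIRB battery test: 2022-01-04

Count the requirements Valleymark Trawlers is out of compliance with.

9

1. crew without survival-suit assignment 0 ≤ 0 → met
2. licensed deck officers 2 < 3 → not met
3. garbage management plan absent → not met
4. stability assessment 565 days ago vs limit 540 → not met
5. fire-extinguisher inspection 285 days ago vs limit 270 → not met
6. catch-reporting audit 1087 days ago vs limit 730 → not met
7. protection-and-indemnity coverage $135,000 < $175,000 → not met
8. crew with marine safety training 1 < 2 → not met
9. condition 'processes catch onboard' holds; hull inspection 561 days ago vs limit 540 → not met
10. life-raft servicing 84 days ago vs limit 120 → met
11. overdue maintenance items 0 ≤ 1 → met
12. EPIRB battery test 522 days ago vs limit 365 → not met
Not met: 9 of 12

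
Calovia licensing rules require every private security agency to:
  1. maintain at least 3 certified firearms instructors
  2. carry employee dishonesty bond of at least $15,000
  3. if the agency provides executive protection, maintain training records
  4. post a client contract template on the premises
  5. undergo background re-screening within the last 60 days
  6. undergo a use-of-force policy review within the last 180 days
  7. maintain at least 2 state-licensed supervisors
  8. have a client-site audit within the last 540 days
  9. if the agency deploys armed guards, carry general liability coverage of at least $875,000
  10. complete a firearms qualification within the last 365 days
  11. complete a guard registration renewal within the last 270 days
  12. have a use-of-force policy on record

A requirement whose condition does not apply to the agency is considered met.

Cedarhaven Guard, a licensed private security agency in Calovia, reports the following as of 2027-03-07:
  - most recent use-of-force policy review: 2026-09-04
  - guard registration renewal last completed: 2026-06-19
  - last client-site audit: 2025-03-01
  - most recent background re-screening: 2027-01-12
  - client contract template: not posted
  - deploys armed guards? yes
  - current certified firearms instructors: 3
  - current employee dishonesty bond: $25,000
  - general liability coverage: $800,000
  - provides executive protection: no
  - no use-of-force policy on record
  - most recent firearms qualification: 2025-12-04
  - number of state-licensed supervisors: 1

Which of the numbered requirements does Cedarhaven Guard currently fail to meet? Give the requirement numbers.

1. certified firearms instructors 3 ≥ 3 → met
2. employee dishonesty bond $25,000 ≥ $15,000 → met
3. condition 'provides executive protection' does not hold → requirement n/a → met
4. client contract template absent → not met
5. background re-screening 54 days ago vs limit 60 → met
6. use-of-force policy review 184 days ago vs limit 180 → not met
7. state-licensed supervisors 1 < 2 → not met
8. client-site audit 736 days ago vs limit 540 → not met
9. condition 'deploys armed guards' holds; general liability coverage $800,000 < $875,000 → not met
10. firearms qualification 458 days ago vs limit 365 → not met
11. guard registration renewal 261 days ago vs limit 270 → met
12. use-of-force policy absent → not met
Not met: 4, 6, 7, 8, 9, 10, 12

4, 6, 7, 8, 9, 10, 12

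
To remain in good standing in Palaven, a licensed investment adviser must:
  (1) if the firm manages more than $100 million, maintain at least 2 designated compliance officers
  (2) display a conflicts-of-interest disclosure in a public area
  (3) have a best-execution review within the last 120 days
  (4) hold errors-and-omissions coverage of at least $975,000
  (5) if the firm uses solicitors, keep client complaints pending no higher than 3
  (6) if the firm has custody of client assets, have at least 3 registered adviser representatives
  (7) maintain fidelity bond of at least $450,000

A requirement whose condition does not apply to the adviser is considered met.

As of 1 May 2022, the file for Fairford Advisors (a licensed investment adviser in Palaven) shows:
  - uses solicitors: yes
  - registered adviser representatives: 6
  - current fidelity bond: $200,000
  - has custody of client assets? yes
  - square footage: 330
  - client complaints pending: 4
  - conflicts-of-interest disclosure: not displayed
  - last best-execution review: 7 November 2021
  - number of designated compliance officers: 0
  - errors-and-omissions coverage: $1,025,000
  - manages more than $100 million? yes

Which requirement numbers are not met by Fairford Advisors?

1. condition 'manages more than $100 million' holds; designated compliance officers 0 < 2 → not met
2. conflicts-of-interest disclosure absent → not met
3. best-execution review 175 days ago vs limit 120 → not met
4. errors-and-omissions coverage $1,025,000 ≥ $975,000 → met
5. condition 'uses solicitors' holds; client complaints pending 4 > 3 → not met
6. condition 'has custody of client assets' holds; registered adviser representatives 6 ≥ 3 → met
7. fidelity bond $200,000 < $450,000 → not met
Not met: 1, 2, 3, 5, 7

1, 2, 3, 5, 7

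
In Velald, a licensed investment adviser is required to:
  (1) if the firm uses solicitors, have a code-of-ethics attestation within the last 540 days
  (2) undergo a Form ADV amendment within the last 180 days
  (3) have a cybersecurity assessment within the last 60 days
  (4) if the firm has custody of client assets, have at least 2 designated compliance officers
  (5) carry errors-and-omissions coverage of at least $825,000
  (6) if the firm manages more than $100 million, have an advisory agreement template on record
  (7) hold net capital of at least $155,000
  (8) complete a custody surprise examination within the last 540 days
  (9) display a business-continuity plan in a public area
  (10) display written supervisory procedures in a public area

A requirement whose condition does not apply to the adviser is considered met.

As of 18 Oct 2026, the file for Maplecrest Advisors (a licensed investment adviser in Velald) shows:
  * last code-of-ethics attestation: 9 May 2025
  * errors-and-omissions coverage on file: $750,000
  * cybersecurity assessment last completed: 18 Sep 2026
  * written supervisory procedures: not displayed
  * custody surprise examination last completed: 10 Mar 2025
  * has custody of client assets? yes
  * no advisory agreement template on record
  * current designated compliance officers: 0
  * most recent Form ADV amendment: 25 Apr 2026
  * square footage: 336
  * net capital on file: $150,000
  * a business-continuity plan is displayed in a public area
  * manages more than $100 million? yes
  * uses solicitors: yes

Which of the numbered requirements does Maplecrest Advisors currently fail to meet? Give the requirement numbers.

4, 5, 6, 7, 8, 10

1. condition 'uses solicitors' holds; code-of-ethics attestation 527 days ago vs limit 540 → met
2. Form ADV amendment 176 days ago vs limit 180 → met
3. cybersecurity assessment 30 days ago vs limit 60 → met
4. condition 'has custody of client assets' holds; designated compliance officers 0 < 2 → not met
5. errors-and-omissions coverage $750,000 < $825,000 → not met
6. condition 'manages more than $100 million' holds; advisory agreement template absent → not met
7. net capital $150,000 < $155,000 → not met
8. custody surprise examination 587 days ago vs limit 540 → not met
9. business-continuity plan present → met
10. written supervisory procedures absent → not met
Not met: 4, 5, 6, 7, 8, 10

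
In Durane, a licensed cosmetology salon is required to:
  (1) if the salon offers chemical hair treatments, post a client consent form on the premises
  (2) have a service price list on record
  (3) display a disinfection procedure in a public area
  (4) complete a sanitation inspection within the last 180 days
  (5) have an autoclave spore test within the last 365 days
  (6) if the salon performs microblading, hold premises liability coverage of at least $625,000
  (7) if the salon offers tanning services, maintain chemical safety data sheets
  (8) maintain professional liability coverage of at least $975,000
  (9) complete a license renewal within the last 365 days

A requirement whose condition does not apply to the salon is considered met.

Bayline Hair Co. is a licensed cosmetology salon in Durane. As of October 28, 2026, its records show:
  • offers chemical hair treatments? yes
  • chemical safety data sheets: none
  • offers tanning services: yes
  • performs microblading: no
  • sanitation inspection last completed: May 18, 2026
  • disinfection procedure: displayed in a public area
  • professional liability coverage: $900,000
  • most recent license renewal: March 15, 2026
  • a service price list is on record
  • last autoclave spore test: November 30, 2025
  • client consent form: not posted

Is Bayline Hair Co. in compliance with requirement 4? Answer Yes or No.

Yes

4. sanitation inspection 163 days ago vs limit 180 → met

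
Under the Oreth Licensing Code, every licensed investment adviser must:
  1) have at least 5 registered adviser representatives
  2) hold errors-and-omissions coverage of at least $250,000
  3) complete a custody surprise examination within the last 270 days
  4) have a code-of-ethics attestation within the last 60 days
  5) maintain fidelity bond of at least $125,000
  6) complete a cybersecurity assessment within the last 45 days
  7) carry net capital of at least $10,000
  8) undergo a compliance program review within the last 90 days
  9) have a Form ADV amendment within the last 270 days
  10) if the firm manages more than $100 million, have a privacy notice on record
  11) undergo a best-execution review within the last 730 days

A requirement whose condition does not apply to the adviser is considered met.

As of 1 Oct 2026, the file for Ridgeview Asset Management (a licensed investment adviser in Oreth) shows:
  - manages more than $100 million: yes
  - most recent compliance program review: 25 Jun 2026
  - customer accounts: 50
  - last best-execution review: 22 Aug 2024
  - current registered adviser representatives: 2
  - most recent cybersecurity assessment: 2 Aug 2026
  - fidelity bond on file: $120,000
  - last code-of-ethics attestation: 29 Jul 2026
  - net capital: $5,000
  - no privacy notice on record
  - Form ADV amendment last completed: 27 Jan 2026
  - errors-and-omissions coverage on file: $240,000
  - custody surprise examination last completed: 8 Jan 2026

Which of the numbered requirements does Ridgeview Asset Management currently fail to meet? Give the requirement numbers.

1, 2, 4, 5, 6, 7, 8, 10, 11

1. registered adviser representatives 2 < 5 → not met
2. errors-and-omissions coverage $240,000 < $250,000 → not met
3. custody surprise examination 266 days ago vs limit 270 → met
4. code-of-ethics attestation 64 days ago vs limit 60 → not met
5. fidelity bond $120,000 < $125,000 → not met
6. cybersecurity assessment 60 days ago vs limit 45 → not met
7. net capital $5,000 < $10,000 → not met
8. compliance program review 98 days ago vs limit 90 → not met
9. Form ADV amendment 247 days ago vs limit 270 → met
10. condition 'manages more than $100 million' holds; privacy notice absent → not met
11. best-execution review 770 days ago vs limit 730 → not met
Not met: 1, 2, 4, 5, 6, 7, 8, 10, 11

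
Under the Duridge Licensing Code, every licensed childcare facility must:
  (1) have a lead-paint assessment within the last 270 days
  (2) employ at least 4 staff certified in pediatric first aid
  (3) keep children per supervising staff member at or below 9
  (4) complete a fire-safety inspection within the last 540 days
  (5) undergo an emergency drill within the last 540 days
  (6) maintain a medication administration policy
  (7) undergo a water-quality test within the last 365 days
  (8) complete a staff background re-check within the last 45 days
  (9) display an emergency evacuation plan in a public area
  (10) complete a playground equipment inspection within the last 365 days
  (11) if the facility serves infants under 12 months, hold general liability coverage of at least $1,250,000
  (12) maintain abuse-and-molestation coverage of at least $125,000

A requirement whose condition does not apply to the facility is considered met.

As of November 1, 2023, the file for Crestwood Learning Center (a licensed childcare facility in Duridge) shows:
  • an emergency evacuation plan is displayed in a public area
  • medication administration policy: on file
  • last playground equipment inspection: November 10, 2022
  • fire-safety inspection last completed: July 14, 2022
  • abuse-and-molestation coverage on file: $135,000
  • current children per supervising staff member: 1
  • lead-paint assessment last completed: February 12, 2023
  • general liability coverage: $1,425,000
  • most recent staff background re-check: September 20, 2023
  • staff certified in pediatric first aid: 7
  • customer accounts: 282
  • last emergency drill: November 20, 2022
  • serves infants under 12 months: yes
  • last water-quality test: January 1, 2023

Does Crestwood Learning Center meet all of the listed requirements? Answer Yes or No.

1. lead-paint assessment 262 days ago vs limit 270 → met
2. staff certified in pediatric first aid 7 ≥ 4 → met
3. children per supervising staff member 1 ≤ 9 → met
4. fire-safety inspection 475 days ago vs limit 540 → met
5. emergency drill 346 days ago vs limit 540 → met
6. medication administration policy present → met
7. water-quality test 304 days ago vs limit 365 → met
8. staff background re-check 42 days ago vs limit 45 → met
9. emergency evacuation plan present → met
10. playground equipment inspection 356 days ago vs limit 365 → met
11. condition 'serves infants under 12 months' holds; general liability coverage $1,425,000 ≥ $1,250,000 → met
12. abuse-and-molestation coverage $135,000 ≥ $125,000 → met
All met.

Yes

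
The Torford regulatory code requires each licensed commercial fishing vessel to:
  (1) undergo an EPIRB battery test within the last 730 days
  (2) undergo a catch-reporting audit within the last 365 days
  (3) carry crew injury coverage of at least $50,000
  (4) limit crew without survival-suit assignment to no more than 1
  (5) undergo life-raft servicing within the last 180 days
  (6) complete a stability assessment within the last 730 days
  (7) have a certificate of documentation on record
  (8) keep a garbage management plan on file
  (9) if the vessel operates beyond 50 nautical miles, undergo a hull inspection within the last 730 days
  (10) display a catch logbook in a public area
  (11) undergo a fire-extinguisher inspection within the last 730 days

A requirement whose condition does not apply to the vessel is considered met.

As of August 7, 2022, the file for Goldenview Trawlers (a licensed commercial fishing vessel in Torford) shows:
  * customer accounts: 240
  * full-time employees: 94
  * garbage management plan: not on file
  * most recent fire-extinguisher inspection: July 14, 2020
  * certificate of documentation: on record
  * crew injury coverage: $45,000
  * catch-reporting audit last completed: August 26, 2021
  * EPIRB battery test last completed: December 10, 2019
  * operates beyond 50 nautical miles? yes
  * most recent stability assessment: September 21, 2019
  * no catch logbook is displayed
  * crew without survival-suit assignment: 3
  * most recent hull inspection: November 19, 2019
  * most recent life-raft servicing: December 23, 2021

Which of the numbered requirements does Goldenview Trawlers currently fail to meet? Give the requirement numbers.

1. EPIRB battery test 971 days ago vs limit 730 → not met
2. catch-reporting audit 346 days ago vs limit 365 → met
3. crew injury coverage $45,000 < $50,000 → not met
4. crew without survival-suit assignment 3 > 1 → not met
5. life-raft servicing 227 days ago vs limit 180 → not met
6. stability assessment 1051 days ago vs limit 730 → not met
7. certificate of documentation present → met
8. garbage management plan absent → not met
9. condition 'operates beyond 50 nautical miles' holds; hull inspection 992 days ago vs limit 730 → not met
10. catch logbook absent → not met
11. fire-extinguisher inspection 754 days ago vs limit 730 → not met
Not met: 1, 3, 4, 5, 6, 8, 9, 10, 11

1, 3, 4, 5, 6, 8, 9, 10, 11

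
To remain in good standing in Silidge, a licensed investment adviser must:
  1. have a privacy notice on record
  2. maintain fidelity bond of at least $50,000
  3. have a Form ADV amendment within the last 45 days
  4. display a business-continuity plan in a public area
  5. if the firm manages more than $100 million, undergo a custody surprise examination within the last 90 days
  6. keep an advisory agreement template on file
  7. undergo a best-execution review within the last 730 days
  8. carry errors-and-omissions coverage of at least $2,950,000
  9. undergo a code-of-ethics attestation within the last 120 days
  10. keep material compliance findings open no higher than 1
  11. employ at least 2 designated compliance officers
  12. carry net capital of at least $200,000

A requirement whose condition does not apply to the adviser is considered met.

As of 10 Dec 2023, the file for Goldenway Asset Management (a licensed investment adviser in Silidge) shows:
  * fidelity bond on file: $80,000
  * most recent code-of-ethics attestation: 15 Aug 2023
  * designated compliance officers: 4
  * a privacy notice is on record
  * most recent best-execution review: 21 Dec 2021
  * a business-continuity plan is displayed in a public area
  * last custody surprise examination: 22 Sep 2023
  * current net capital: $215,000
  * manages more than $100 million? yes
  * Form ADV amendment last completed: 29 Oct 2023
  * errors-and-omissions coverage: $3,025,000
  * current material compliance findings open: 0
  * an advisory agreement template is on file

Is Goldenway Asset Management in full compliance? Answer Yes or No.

1. privacy notice present → met
2. fidelity bond $80,000 ≥ $50,000 → met
3. Form ADV amendment 42 days ago vs limit 45 → met
4. business-continuity plan present → met
5. condition 'manages more than $100 million' holds; custody surprise examination 79 days ago vs limit 90 → met
6. advisory agreement template present → met
7. best-execution review 719 days ago vs limit 730 → met
8. errors-and-omissions coverage $3,025,000 ≥ $2,950,000 → met
9. code-of-ethics attestation 117 days ago vs limit 120 → met
10. material compliance findings open 0 ≤ 1 → met
11. designated compliance officers 4 ≥ 2 → met
12. net capital $215,000 ≥ $200,000 → met
All met.

Yes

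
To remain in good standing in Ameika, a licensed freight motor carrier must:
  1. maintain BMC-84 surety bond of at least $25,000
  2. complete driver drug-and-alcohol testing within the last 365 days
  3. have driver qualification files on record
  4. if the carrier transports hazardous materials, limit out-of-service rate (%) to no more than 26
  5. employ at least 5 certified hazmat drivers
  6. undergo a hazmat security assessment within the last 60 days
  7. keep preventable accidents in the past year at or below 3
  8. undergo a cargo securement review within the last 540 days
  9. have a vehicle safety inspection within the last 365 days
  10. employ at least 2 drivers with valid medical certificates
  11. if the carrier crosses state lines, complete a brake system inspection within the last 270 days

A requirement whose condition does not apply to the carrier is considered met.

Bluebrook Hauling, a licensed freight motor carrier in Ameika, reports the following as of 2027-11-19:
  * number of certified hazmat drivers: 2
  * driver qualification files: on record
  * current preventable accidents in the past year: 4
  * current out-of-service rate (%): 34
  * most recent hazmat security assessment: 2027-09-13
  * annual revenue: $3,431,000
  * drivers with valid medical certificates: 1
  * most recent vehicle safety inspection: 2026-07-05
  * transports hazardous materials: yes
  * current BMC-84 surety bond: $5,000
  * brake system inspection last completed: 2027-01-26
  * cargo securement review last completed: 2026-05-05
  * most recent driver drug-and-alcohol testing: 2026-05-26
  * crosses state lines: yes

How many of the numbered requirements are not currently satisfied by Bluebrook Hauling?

1. BMC-84 surety bond $5,000 < $25,000 → not met
2. driver drug-and-alcohol testing 542 days ago vs limit 365 → not met
3. driver qualification files present → met
4. condition 'transports hazardous materials' holds; out-of-service rate (%) 34 > 26 → not met
5. certified hazmat drivers 2 < 5 → not met
6. hazmat security assessment 67 days ago vs limit 60 → not met
7. preventable accidents in the past year 4 > 3 → not met
8. cargo securement review 563 days ago vs limit 540 → not met
9. vehicle safety inspection 502 days ago vs limit 365 → not met
10. drivers with valid medical certificates 1 < 2 → not met
11. condition 'crosses state lines' holds; brake system inspection 297 days ago vs limit 270 → not met
Not met: 10 of 11

10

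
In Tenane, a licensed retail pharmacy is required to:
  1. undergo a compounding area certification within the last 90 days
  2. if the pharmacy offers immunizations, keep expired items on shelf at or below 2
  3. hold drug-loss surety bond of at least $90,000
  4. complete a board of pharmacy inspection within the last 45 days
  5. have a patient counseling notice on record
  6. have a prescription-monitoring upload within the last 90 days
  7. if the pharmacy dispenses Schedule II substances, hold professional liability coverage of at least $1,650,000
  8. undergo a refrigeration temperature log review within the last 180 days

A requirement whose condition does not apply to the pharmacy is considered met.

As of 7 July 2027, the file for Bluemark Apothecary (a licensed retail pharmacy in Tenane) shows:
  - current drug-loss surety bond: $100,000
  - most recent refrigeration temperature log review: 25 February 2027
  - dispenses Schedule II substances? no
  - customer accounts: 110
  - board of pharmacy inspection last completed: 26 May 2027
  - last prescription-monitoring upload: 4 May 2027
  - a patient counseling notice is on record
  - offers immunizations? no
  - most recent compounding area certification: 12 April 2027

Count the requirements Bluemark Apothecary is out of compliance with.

1. compounding area certification 86 days ago vs limit 90 → met
2. condition 'offers immunizations' does not hold → requirement n/a → met
3. drug-loss surety bond $100,000 ≥ $90,000 → met
4. board of pharmacy inspection 42 days ago vs limit 45 → met
5. patient counseling notice present → met
6. prescription-monitoring upload 64 days ago vs limit 90 → met
7. condition 'dispenses Schedule II substances' does not hold → requirement n/a → met
8. refrigeration temperature log review 132 days ago vs limit 180 → met
Not met: 0 of 8

0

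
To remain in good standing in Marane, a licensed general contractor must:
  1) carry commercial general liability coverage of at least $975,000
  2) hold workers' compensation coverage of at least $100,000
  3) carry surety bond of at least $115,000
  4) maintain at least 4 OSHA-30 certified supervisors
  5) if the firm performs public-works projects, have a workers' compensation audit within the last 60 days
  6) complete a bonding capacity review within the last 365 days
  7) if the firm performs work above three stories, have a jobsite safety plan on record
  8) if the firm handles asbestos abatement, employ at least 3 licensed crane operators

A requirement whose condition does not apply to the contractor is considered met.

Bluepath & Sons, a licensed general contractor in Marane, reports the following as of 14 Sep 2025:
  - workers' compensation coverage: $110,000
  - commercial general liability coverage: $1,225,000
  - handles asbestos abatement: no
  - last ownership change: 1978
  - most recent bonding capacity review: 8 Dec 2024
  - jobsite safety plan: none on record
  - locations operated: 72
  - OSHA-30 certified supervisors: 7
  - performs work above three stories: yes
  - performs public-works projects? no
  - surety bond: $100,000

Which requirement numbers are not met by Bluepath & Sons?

3, 7

1. commercial general liability coverage $1,225,000 ≥ $975,000 → met
2. workers' compensation coverage $110,000 ≥ $100,000 → met
3. surety bond $100,000 < $115,000 → not met
4. OSHA-30 certified supervisors 7 ≥ 4 → met
5. condition 'performs public-works projects' does not hold → requirement n/a → met
6. bonding capacity review 280 days ago vs limit 365 → met
7. condition 'performs work above three stories' holds; jobsite safety plan absent → not met
8. condition 'handles asbestos abatement' does not hold → requirement n/a → met
Not met: 3, 7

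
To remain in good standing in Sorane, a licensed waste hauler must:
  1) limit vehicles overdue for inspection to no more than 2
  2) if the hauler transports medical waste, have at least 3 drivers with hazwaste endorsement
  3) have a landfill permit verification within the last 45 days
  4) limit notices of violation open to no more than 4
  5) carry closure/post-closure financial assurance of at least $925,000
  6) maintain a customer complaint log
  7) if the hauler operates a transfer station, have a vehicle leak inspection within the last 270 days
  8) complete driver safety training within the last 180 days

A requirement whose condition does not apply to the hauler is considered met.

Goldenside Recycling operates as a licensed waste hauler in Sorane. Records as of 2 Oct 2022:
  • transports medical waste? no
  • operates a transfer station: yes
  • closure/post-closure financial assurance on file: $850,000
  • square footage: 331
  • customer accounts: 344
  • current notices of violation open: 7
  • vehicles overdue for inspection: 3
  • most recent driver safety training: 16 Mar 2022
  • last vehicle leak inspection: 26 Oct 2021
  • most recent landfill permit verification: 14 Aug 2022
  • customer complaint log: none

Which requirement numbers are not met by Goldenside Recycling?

1. vehicles overdue for inspection 3 > 2 → not met
2. condition 'transports medical waste' does not hold → requirement n/a → met
3. landfill permit verification 49 days ago vs limit 45 → not met
4. notices of violation open 7 > 4 → not met
5. closure/post-closure financial assurance $850,000 < $925,000 → not met
6. customer complaint log absent → not met
7. condition 'operates a transfer station' holds; vehicle leak inspection 341 days ago vs limit 270 → not met
8. driver safety training 200 days ago vs limit 180 → not met
Not met: 1, 3, 4, 5, 6, 7, 8

1, 3, 4, 5, 6, 7, 8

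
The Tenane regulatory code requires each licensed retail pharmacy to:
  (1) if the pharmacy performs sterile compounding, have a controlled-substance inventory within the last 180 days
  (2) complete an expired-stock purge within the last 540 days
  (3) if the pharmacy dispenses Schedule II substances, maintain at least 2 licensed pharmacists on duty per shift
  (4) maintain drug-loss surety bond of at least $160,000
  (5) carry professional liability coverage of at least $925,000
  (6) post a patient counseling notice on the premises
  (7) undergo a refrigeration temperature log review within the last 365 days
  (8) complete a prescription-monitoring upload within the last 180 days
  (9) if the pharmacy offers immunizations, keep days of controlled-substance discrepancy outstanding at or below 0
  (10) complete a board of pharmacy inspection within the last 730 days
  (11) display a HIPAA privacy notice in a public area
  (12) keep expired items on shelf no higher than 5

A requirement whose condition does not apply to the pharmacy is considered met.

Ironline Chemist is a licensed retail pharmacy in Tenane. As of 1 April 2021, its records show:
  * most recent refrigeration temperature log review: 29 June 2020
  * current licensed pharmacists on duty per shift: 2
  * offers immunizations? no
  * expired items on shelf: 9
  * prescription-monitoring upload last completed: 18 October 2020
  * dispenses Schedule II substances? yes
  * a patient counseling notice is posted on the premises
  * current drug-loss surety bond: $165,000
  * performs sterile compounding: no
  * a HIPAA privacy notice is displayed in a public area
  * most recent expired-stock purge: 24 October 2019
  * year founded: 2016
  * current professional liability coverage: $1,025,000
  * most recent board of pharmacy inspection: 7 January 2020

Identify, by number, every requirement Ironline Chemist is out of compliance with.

1. condition 'performs sterile compounding' does not hold → requirement n/a → met
2. expired-stock purge 525 days ago vs limit 540 → met
3. condition 'dispenses Schedule II substances' holds; licensed pharmacists on duty per shift 2 ≥ 2 → met
4. drug-loss surety bond $165,000 ≥ $160,000 → met
5. professional liability coverage $1,025,000 ≥ $925,000 → met
6. patient counseling notice present → met
7. refrigeration temperature log review 276 days ago vs limit 365 → met
8. prescription-monitoring upload 165 days ago vs limit 180 → met
9. condition 'offers immunizations' does not hold → requirement n/a → met
10. board of pharmacy inspection 450 days ago vs limit 730 → met
11. HIPAA privacy notice present → met
12. expired items on shelf 9 > 5 → not met
Not met: 12

12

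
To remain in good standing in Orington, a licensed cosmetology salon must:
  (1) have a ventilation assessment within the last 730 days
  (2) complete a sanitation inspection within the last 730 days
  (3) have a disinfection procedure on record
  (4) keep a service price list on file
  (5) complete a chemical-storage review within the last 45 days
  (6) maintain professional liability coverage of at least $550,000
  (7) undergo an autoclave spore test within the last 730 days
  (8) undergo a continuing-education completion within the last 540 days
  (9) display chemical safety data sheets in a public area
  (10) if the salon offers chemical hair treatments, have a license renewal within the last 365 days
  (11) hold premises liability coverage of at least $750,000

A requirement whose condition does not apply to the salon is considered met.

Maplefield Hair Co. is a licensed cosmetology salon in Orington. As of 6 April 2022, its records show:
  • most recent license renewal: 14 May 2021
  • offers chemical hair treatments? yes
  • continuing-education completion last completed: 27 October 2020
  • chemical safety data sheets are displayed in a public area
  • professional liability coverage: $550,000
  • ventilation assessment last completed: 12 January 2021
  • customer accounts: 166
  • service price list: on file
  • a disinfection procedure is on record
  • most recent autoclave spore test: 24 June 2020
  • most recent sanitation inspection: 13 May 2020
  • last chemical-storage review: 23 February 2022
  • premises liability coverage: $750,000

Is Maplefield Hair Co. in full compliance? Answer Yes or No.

Yes

1. ventilation assessment 449 days ago vs limit 730 → met
2. sanitation inspection 693 days ago vs limit 730 → met
3. disinfection procedure present → met
4. service price list present → met
5. chemical-storage review 42 days ago vs limit 45 → met
6. professional liability coverage $550,000 ≥ $550,000 → met
7. autoclave spore test 651 days ago vs limit 730 → met
8. continuing-education completion 526 days ago vs limit 540 → met
9. chemical safety data sheets present → met
10. condition 'offers chemical hair treatments' holds; license renewal 327 days ago vs limit 365 → met
11. premises liability coverage $750,000 ≥ $750,000 → met
All met.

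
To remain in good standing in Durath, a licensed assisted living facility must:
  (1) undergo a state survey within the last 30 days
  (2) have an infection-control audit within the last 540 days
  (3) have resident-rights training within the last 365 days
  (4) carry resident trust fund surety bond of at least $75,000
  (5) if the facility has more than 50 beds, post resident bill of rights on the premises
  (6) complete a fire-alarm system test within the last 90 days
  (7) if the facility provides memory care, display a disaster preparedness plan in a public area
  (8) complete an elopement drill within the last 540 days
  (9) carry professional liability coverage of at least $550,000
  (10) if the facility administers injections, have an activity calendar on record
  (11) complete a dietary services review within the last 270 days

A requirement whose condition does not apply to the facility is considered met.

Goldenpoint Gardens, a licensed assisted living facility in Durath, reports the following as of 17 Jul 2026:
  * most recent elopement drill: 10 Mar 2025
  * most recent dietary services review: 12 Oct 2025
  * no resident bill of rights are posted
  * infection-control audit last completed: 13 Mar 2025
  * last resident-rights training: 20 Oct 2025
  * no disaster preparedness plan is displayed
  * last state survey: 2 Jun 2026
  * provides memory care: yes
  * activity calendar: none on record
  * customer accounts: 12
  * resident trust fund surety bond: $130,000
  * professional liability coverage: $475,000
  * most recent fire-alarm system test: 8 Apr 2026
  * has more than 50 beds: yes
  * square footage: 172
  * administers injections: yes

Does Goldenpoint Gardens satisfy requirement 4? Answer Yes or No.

Yes

4. resident trust fund surety bond $130,000 ≥ $75,000 → met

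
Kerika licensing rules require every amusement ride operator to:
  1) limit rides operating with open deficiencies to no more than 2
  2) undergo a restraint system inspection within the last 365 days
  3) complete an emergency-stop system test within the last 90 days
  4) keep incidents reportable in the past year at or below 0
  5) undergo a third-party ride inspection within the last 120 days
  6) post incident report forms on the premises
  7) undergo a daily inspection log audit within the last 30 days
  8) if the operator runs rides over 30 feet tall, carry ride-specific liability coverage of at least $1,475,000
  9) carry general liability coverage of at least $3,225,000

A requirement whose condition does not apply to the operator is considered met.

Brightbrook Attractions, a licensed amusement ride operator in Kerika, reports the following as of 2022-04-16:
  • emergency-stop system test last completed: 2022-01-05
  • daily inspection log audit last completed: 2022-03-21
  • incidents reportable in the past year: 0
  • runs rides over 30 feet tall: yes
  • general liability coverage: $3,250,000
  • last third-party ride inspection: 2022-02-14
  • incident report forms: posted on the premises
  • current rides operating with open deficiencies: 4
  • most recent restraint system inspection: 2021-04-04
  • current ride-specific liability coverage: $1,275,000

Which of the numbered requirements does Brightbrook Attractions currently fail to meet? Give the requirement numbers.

1. rides operating with open deficiencies 4 > 2 → not met
2. restraint system inspection 377 days ago vs limit 365 → not met
3. emergency-stop system test 101 days ago vs limit 90 → not met
4. incidents reportable in the past year 0 ≤ 0 → met
5. third-party ride inspection 61 days ago vs limit 120 → met
6. incident report forms present → met
7. daily inspection log audit 26 days ago vs limit 30 → met
8. condition 'runs rides over 30 feet tall' holds; ride-specific liability coverage $1,275,000 < $1,475,000 → not met
9. general liability coverage $3,250,000 ≥ $3,225,000 → met
Not met: 1, 2, 3, 8

1, 2, 3, 8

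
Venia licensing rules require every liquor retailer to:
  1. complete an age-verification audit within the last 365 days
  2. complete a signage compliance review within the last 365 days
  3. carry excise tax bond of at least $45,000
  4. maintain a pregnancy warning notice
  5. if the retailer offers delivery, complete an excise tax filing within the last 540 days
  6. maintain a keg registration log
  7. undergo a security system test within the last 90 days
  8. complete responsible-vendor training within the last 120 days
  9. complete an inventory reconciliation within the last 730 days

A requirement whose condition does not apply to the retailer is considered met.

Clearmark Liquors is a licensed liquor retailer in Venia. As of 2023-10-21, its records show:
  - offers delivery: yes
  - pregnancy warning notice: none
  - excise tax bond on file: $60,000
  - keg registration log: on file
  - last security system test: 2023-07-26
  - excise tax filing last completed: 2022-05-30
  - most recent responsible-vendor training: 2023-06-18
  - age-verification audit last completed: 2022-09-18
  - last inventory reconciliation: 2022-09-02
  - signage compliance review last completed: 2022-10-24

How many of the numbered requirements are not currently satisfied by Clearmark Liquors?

1. age-verification audit 398 days ago vs limit 365 → not met
2. signage compliance review 362 days ago vs limit 365 → met
3. excise tax bond $60,000 ≥ $45,000 → met
4. pregnancy warning notice absent → not met
5. condition 'offers delivery' holds; excise tax filing 509 days ago vs limit 540 → met
6. keg registration log present → met
7. security system test 87 days ago vs limit 90 → met
8. responsible-vendor training 125 days ago vs limit 120 → not met
9. inventory reconciliation 414 days ago vs limit 730 → met
Not met: 3 of 9

3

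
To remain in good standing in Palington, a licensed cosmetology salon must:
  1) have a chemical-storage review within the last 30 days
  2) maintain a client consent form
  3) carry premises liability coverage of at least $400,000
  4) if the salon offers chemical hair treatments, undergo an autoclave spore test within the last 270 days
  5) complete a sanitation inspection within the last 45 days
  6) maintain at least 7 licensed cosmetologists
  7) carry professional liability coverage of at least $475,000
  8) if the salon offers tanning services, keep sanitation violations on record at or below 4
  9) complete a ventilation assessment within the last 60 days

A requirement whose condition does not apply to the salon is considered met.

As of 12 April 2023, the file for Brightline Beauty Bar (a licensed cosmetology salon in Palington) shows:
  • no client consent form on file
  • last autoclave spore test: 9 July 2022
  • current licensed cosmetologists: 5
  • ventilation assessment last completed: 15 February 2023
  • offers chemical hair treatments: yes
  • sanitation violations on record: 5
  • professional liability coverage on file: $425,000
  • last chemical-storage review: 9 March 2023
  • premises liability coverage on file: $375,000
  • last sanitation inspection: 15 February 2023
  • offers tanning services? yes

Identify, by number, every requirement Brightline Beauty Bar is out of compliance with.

1. chemical-storage review 34 days ago vs limit 30 → not met
2. client consent form absent → not met
3. premises liability coverage $375,000 < $400,000 → not met
4. condition 'offers chemical hair treatments' holds; autoclave spore test 277 days ago vs limit 270 → not met
5. sanitation inspection 56 days ago vs limit 45 → not met
6. licensed cosmetologists 5 < 7 → not met
7. professional liability coverage $425,000 < $475,000 → not met
8. condition 'offers tanning services' holds; sanitation violations on record 5 > 4 → not met
9. ventilation assessment 56 days ago vs limit 60 → met
Not met: 1, 2, 3, 4, 5, 6, 7, 8

1, 2, 3, 4, 5, 6, 7, 8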